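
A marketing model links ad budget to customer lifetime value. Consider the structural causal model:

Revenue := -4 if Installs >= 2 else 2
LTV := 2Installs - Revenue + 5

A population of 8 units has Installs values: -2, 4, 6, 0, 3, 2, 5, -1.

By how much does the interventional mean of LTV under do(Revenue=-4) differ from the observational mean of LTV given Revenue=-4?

-3.75

do(Revenue=-4) breaks Revenue's dependence on Installs. With Revenue=-4 fixed, LTV across the units is 5, 17, 21, 9, 15, 13, 19, 7, mean 13.25.
Observing Revenue=-4 restricts to units where Revenue's equation naturally yields -4: Installs ∈ {4, 6, 3, 2, 5}. In that subpopulation LTV = 17, 21, 15, 13, 19, mean 17.
Difference = 13.25 − 17 = -3.75.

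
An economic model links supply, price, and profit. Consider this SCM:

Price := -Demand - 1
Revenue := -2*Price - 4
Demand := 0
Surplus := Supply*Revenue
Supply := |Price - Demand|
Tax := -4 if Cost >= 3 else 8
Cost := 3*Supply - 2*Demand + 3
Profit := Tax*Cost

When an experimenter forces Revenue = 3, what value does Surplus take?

do(Revenue=3) replaces the equation Revenue := -2*Price - 4 with the constant Revenue = 3.
Price = -Demand - 1  [with Demand=0]  = -1
Supply = |Price - Demand|  [with Price=-1, Demand=0]  = 1
Surplus = Supply*Revenue  [with Supply=1, Revenue=3]  = 3

3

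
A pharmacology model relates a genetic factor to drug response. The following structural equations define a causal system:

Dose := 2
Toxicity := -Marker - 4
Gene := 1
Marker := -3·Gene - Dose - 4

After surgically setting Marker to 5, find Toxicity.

-9

The intervention breaks the incoming arrows to Marker: Marker := -3·Gene - Dose - 4 no longer applies, and Marker = 5.
Toxicity = -Marker - 4  [with Marker=5]  = -9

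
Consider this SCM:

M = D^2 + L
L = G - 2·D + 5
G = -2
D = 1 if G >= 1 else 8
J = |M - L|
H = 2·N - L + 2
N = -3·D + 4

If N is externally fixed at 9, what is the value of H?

33

The intervention breaks the incoming arrows to N: N = -3·D + 4 no longer applies, and N = 9.
D = 1 if G >= 1 else 8  [with G=-2]  = 8
L = G - 2·D + 5  [with G=-2, D=8]  = -13
H = 2·N - L + 2  [with N=9, L=-13]  = 33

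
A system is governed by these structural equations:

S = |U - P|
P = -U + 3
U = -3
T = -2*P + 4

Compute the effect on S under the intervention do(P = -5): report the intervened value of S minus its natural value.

-7

The intervention breaks the incoming arrows to P: P = -U + 3 no longer applies, and P = -5.
S = |U - P|  [with U=-3, P=-5]  = 2
Without intervention: P = -U + 3  [with U=-3]  = 6; S = |U - P|  [with U=-3, P=6]  = 9.
Change = 2 − 9 = -7.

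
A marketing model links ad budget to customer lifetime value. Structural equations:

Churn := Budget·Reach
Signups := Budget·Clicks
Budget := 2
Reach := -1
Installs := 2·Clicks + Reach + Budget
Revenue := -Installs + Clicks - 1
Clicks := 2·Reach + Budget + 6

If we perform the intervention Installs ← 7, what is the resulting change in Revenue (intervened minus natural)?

The intervention breaks the incoming arrows to Installs: Installs := 2·Clicks + Reach + Budget no longer applies, and Installs = 7.
Clicks = 2·Reach + Budget + 6  [with Reach=-1, Budget=2]  = 6
Revenue = -Installs + Clicks - 1  [with Installs=7, Clicks=6]  = -2
Without intervention: Clicks = 2·Reach + Budget + 6  [with Reach=-1, Budget=2]  = 6; Installs = 2·Clicks + Reach + Budget  [with Clicks=6, Reach=-1, Budget=2]  = 13; Revenue = -Installs + Clicks - 1  [with Installs=13, Clicks=6]  = -8.
Change = -2 − (-8) = 6.

6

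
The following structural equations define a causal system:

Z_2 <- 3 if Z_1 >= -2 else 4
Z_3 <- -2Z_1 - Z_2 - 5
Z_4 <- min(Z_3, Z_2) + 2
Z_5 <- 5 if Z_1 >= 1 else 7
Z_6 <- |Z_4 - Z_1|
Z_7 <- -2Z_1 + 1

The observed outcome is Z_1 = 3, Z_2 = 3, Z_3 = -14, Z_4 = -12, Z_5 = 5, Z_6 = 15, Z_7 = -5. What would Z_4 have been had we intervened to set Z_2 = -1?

Under do(Z_2=-1), the mechanism Z_2 <- 3 if Z_1 >= -2 else 4 is discarded; Z_2 is fixed at -1.
Z_3 = -2Z_1 - Z_2 - 5  [with Z_1=3, Z_2=-1]  = -10
Z_4 = min(Z_3, Z_2) + 2  [with Z_3=-10, Z_2=-1]  = -8

-8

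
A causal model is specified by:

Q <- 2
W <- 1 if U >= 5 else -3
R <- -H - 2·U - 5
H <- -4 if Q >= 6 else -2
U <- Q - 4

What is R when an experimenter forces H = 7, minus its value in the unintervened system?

do(H=7) replaces the equation H <- -4 if Q >= 6 else -2 with the constant H = 7.
U = Q - 4  [with Q=2]  = -2
R = -H - 2·U - 5  [with H=7, U=-2]  = -8
Without intervention: U = Q - 4  [with Q=2]  = -2; H = -4 if Q >= 6 else -2  [with Q=2]  = -2; R = -H - 2·U - 5  [with H=-2, U=-2]  = 1.
Change = -8 − 1 = -9.

-9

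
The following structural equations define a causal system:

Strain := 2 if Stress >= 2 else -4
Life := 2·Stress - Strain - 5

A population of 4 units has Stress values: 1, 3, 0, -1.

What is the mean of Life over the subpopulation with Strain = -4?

E[Life|Strain=-4] averages over only the 3 units with Strain=-4 (Stress = 1, 0, -1): Life = 1, -1, -3, mean -1.

-1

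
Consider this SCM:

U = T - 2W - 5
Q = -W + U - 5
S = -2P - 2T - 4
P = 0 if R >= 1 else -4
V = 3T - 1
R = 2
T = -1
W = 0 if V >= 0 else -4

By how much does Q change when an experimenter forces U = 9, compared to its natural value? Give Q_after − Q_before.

7

do(U=9) replaces the equation U = T - 2W - 5 with the constant U = 9.
V = 3T - 1  [with T=-1]  = -4
W = 0 if V >= 0 else -4  [with V=-4]  = -4
Q = -W + U - 5  [with W=-4, U=9]  = 8
Without intervention: V = 3T - 1  [with T=-1]  = -4; W = 0 if V >= 0 else -4  [with V=-4]  = -4; U = T - 2W - 5  [with T=-1, W=-4]  = 2; Q = -W + U - 5  [with W=-4, U=2]  = 1.
Change = 8 − 1 = 7.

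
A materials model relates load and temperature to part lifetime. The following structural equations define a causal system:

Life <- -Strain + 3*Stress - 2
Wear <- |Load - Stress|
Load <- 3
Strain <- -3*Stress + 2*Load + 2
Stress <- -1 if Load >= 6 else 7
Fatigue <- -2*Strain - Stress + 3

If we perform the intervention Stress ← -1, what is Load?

Under do(Stress=-1), the mechanism Stress <- -1 if Load >= 6 else 7 is discarded; Stress is fixed at -1.
Load is not downstream of the intervention, so its value is determined by the original equations.

3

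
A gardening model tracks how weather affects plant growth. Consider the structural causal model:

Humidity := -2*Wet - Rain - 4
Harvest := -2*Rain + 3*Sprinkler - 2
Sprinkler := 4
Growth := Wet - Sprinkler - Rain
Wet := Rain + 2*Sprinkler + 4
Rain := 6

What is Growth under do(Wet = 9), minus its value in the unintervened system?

-9

The intervention breaks the incoming arrows to Wet: Wet := Rain + 2*Sprinkler + 4 no longer applies, and Wet = 9.
Growth = Wet - Sprinkler - Rain  [with Wet=9, Sprinkler=4, Rain=6]  = -1
Without intervention: Wet = Rain + 2*Sprinkler + 4  [with Rain=6, Sprinkler=4]  = 18; Growth = Wet - Sprinkler - Rain  [with Wet=18, Sprinkler=4, Rain=6]  = 8.
Change = -1 − 8 = -9.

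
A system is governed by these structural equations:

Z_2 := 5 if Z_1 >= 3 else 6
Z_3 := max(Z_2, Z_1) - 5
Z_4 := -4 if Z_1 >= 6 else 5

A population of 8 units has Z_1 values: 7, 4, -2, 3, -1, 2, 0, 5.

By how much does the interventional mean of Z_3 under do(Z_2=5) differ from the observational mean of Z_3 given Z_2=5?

Every unit gets Z_2=5 under the intervention. Z_3 values become 2, 0, 0, 0, 0, 0, 0, 0; E[Z_3|do(Z_2=5)] = 0.25.
E[Z_3|Z_2=5] averages over only the 4 units with Z_2=5 (Z_1 = 7, 4, 3, 5): Z_3 = 2, 0, 0, 0, mean 0.5.
Difference = 0.25 − 0.5 = -0.25.

-0.25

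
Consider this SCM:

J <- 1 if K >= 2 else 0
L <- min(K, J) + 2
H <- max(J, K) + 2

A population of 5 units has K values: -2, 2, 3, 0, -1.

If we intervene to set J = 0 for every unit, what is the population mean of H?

Every unit gets J=0 under the intervention. H values become 2, 4, 5, 2, 2; E[H|do(J=0)] = 3.

3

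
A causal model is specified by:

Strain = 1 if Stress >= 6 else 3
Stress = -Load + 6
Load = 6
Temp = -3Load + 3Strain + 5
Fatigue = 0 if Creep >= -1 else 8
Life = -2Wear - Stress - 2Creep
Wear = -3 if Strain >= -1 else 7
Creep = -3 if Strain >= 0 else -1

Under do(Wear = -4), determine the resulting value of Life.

14

Intervening sets Wear = -4 and removes its equation (Wear = -3 if Strain >= -1 else 7).
Stress = -Load + 6  [with Load=6]  = 0
Strain = 1 if Stress >= 6 else 3  [with Stress=0]  = 3
Creep = -3 if Strain >= 0 else -1  [with Strain=3]  = -3
Life = -2Wear - Stress - 2Creep  [with Wear=-4, Stress=0, Creep=-3]  = 14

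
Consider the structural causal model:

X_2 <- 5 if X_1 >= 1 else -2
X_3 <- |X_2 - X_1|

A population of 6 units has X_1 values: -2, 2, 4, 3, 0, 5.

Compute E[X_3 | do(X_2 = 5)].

3

The intervention sets X_2=5 in all 6 units regardless of X_1. Recomputing X_3 per unit gives 7, 3, 1, 2, 5, 0; average 3.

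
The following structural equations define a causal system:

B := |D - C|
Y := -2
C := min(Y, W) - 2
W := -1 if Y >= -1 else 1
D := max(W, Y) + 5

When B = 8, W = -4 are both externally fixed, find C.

Setting B = 8, W = -4 by intervention discards those variables' equations.
C = min(Y, W) - 2  [with Y=-2, W=-4]  = -6

-6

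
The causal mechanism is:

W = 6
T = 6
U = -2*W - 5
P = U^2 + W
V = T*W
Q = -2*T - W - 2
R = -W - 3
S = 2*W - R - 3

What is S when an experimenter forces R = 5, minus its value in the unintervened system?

-14

do(R=5) replaces the equation R = -W - 3 with the constant R = 5.
S = 2*W - R - 3  [with W=6, R=5]  = 4
Without intervention: R = -W - 3  [with W=6]  = -9; S = 2*W - R - 3  [with W=6, R=-9]  = 18.
Change = 4 − 18 = -14.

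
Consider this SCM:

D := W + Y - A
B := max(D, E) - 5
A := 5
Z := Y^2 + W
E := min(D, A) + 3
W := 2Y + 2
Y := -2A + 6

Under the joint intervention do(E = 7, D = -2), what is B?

Setting E = 7, D = -2 by intervention discards those variables' equations.
B = max(D, E) - 5  [with D=-2, E=7]  = 2

2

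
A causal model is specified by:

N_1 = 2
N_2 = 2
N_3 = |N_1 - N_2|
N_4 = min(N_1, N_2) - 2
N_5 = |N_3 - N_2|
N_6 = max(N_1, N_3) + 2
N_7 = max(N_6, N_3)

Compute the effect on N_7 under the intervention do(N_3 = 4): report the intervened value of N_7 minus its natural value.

2

The intervention breaks the incoming arrows to N_3: N_3 = |N_1 - N_2| no longer applies, and N_3 = 4.
N_6 = max(N_1, N_3) + 2  [with N_1=2, N_3=4]  = 6
N_7 = max(N_6, N_3)  [with N_6=6, N_3=4]  = 6
Without intervention: N_3 = |N_1 - N_2|  [with N_1=2, N_2=2]  = 0; N_6 = max(N_1, N_3) + 2  [with N_1=2, N_3=0]  = 4; N_7 = max(N_6, N_3)  [with N_6=4, N_3=0]  = 4.
Change = 6 − 4 = 2.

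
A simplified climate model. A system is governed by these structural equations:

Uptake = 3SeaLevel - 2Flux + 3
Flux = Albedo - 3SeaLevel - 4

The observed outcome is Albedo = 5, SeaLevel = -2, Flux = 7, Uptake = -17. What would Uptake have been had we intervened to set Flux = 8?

The intervention breaks the incoming arrows to Flux: Flux = Albedo - 3SeaLevel - 4 no longer applies, and Flux = 8.
Uptake = 3SeaLevel - 2Flux + 3  [with SeaLevel=-2, Flux=8]  = -19

-19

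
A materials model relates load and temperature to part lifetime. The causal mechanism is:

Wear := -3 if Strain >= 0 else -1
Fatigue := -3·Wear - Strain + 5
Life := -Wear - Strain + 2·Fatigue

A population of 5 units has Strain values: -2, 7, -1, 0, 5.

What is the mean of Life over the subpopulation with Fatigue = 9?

18

Conditioning on Fatigue=9 selects the 2 unit(s) with Strain ∈ {-1, 5}. Their Life values: 20, 16. Mean = 18.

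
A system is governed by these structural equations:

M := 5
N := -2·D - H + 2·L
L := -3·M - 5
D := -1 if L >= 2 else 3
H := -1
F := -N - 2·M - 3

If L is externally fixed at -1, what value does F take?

The intervention breaks the incoming arrows to L: L := -3·M - 5 no longer applies, and L = -1.
D = -1 if L >= 2 else 3  [with L=-1]  = 3
N = -2·D - H + 2·L  [with D=3, H=-1, L=-1]  = -7
F = -N - 2·M - 3  [with N=-7, M=5]  = -6

-6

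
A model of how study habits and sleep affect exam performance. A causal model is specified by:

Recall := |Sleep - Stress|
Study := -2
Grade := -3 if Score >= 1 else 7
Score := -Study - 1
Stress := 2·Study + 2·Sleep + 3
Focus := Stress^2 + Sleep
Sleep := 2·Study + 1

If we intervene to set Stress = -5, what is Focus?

The intervention breaks the incoming arrows to Stress: Stress := 2·Study + 2·Sleep + 3 no longer applies, and Stress = -5.
Sleep = 2·Study + 1  [with Study=-2]  = -3
Focus = Stress^2 + Sleep  [with Stress=-5, Sleep=-3]  = 22

22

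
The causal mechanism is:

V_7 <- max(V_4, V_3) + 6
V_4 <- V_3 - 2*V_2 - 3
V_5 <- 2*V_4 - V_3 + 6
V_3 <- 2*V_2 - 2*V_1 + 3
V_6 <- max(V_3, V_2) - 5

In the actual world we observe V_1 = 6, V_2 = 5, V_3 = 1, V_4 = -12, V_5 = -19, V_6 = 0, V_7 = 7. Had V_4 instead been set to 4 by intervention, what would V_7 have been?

The intervention breaks the incoming arrows to V_4: V_4 <- V_3 - 2*V_2 - 3 no longer applies, and V_4 = 4.
V_3 = 2*V_2 - 2*V_1 + 3  [with V_2=5, V_1=6]  = 1
V_7 = max(V_4, V_3) + 6  [with V_4=4, V_3=1]  = 10

10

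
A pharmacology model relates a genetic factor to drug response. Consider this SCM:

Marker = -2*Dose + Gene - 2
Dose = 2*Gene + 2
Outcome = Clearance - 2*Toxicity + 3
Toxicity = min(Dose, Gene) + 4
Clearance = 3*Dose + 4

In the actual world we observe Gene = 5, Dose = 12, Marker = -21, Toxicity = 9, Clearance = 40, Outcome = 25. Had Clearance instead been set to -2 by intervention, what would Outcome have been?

The intervention breaks the incoming arrows to Clearance: Clearance = 3*Dose + 4 no longer applies, and Clearance = -2.
Dose = 2*Gene + 2  [with Gene=5]  = 12
Toxicity = min(Dose, Gene) + 4  [with Dose=12, Gene=5]  = 9
Outcome = Clearance - 2*Toxicity + 3  [with Clearance=-2, Toxicity=9]  = -17

-17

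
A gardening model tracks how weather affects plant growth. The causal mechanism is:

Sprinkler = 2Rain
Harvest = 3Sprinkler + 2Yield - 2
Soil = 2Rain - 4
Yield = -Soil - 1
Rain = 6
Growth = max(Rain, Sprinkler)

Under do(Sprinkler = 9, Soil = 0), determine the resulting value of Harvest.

Under do(Sprinkler = 9, Soil = 0), each intervened variable's structural equation is replaced by its fixed value.
Yield = -Soil - 1  [with Soil=0]  = -1
Harvest = 3Sprinkler + 2Yield - 2  [with Sprinkler=9, Yield=-1]  = 23

23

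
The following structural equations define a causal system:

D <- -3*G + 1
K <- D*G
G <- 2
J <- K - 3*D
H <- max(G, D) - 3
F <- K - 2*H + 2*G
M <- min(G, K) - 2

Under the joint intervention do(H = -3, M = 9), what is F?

Setting H = -3, M = 9 by intervention discards those variables' equations.
D = -3*G + 1  [with G=2]  = -5
K = D*G  [with D=-5, G=2]  = -10
F = K - 2*H + 2*G  [with K=-10, H=-3, G=2]  = 0

0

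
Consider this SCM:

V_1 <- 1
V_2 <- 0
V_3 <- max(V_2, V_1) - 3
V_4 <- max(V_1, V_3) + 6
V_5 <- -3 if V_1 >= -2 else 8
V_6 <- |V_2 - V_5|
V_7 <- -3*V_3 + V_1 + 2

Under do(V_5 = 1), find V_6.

The intervention breaks the incoming arrows to V_5: V_5 <- -3 if V_1 >= -2 else 8 no longer applies, and V_5 = 1.
V_6 = |V_2 - V_5|  [with V_2=0, V_5=1]  = 1

1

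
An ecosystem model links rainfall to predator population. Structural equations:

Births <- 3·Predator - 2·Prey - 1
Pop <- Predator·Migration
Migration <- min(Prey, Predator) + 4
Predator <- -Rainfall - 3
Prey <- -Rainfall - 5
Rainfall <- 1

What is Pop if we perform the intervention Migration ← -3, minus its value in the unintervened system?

4

The intervention breaks the incoming arrows to Migration: Migration <- min(Prey, Predator) + 4 no longer applies, and Migration = -3.
Predator = -Rainfall - 3  [with Rainfall=1]  = -4
Pop = Predator·Migration  [with Predator=-4, Migration=-3]  = 12
Without intervention: Prey = -Rainfall - 5  [with Rainfall=1]  = -6; Predator = -Rainfall - 3  [with Rainfall=1]  = -4; Migration = min(Prey, Predator) + 4  [with Prey=-6, Predator=-4]  = -2; Pop = Predator·Migration  [with Predator=-4, Migration=-2]  = 8.
Change = 12 − 8 = 4.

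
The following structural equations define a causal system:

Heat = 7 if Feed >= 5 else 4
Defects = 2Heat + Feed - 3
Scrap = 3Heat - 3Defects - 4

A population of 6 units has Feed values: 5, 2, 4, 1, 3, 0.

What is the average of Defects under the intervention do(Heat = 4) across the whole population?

Every unit gets Heat=4 under the intervention. Defects values become 10, 7, 9, 6, 8, 5; E[Defects|do(Heat=4)] = 7.5.

7.5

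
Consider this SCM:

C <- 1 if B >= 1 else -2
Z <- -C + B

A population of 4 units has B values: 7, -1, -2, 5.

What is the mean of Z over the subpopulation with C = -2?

Observing C=-2 restricts to units where C's equation naturally yields -2: B ∈ {-1, -2}. In that subpopulation Z = 1, 0, mean 0.5.

0.5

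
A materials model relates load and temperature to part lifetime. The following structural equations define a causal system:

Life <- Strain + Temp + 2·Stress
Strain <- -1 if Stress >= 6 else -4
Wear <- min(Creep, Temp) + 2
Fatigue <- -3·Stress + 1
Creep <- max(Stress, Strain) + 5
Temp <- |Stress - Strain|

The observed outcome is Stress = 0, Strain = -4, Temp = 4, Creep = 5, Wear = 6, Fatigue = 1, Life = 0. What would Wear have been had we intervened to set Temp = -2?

do(Temp=-2) replaces the equation Temp <- |Stress - Strain| with the constant Temp = -2.
Strain = -1 if Stress >= 6 else -4  [with Stress=0]  = -4
Creep = max(Stress, Strain) + 5  [with Stress=0, Strain=-4]  = 5
Wear = min(Creep, Temp) + 2  [with Creep=5, Temp=-2]  = 0

0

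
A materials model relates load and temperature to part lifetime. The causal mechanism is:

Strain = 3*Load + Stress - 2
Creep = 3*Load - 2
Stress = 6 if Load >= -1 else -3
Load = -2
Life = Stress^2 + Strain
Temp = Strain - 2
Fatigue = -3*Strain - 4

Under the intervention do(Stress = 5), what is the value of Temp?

Under do(Stress=5), the mechanism Stress = 6 if Load >= -1 else -3 is discarded; Stress is fixed at 5.
Strain = 3*Load + Stress - 2  [with Load=-2, Stress=5]  = -3
Temp = Strain - 2  [with Strain=-3]  = -5

-5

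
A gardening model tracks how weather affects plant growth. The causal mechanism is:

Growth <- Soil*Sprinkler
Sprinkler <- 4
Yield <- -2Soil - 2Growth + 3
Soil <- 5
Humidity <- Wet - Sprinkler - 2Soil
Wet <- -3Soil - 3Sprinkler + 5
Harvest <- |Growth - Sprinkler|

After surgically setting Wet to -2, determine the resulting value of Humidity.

do(Wet=-2) replaces the equation Wet <- -3Soil - 3Sprinkler + 5 with the constant Wet = -2.
Humidity = Wet - Sprinkler - 2Soil  [with Wet=-2, Sprinkler=4, Soil=5]  = -16

-16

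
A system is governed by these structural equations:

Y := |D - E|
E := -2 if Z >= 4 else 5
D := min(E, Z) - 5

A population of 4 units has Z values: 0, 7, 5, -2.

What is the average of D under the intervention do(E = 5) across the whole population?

-3

Every unit gets E=5 under the intervention. D values become -5, 0, 0, -7; E[D|do(E=5)] = -3.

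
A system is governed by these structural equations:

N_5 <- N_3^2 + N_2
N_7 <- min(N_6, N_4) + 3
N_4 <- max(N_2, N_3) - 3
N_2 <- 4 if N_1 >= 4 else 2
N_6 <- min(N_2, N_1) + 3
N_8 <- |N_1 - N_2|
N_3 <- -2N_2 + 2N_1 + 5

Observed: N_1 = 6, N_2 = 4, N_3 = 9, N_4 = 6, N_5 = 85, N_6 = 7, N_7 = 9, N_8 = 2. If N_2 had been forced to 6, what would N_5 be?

do(N_2=6) replaces the equation N_2 <- 4 if N_1 >= 4 else 2 with the constant N_2 = 6.
N_3 = -2N_2 + 2N_1 + 5  [with N_2=6, N_1=6]  = 5
N_5 = N_3^2 + N_2  [with N_3=5, N_2=6]  = 31

31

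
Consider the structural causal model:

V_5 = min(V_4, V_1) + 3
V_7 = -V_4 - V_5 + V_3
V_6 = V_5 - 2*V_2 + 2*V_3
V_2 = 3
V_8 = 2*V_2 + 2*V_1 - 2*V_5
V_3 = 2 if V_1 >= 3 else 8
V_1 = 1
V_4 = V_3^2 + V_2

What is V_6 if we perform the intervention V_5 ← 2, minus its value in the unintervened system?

The intervention breaks the incoming arrows to V_5: V_5 = min(V_4, V_1) + 3 no longer applies, and V_5 = 2.
V_3 = 2 if V_1 >= 3 else 8  [with V_1=1]  = 8
V_6 = V_5 - 2*V_2 + 2*V_3  [with V_5=2, V_2=3, V_3=8]  = 12
Without intervention: V_3 = 2 if V_1 >= 3 else 8  [with V_1=1]  = 8; V_4 = V_3^2 + V_2  [with V_3=8, V_2=3]  = 67; V_5 = min(V_4, V_1) + 3  [with V_4=67, V_1=1]  = 4; V_6 = V_5 - 2*V_2 + 2*V_3  [with V_5=4, V_2=3, V_3=8]  = 14.
Change = 12 − 14 = -2.

-2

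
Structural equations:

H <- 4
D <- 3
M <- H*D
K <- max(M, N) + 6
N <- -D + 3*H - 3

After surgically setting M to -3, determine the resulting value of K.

12

Intervening sets M = -3 and removes its equation (M <- H*D).
N = -D + 3*H - 3  [with D=3, H=4]  = 6
K = max(M, N) + 6  [with M=-3, N=6]  = 12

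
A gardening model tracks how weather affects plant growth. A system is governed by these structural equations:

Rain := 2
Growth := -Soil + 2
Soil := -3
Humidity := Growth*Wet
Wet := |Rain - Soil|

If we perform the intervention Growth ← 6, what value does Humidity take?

Intervening sets Growth = 6 and removes its equation (Growth := -Soil + 2).
Wet = |Rain - Soil|  [with Rain=2, Soil=-3]  = 5
Humidity = Growth*Wet  [with Growth=6, Wet=5]  = 30

30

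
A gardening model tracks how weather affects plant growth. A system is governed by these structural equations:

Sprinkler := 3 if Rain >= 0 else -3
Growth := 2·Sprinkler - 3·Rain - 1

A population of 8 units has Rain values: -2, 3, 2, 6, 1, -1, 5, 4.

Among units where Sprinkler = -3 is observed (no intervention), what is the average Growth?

-2.5

Conditioning on Sprinkler=-3 selects the 2 unit(s) with Rain ∈ {-2, -1}. Their Growth values: -1, -4. Mean = -2.5.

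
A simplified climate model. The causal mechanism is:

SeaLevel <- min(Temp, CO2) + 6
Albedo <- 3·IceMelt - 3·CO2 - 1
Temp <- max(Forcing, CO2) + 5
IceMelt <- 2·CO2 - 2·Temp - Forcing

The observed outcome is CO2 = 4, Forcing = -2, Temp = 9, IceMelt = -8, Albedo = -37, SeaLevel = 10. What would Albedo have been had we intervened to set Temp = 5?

do(Temp=5) replaces the equation Temp <- max(Forcing, CO2) + 5 with the constant Temp = 5.
IceMelt = 2·CO2 - 2·Temp - Forcing  [with CO2=4, Temp=5, Forcing=-2]  = 0
Albedo = 3·IceMelt - 3·CO2 - 1  [with IceMelt=0, CO2=4]  = -13

-13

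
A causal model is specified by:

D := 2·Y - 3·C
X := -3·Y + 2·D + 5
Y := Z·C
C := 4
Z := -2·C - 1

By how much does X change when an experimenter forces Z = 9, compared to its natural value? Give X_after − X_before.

do(Z=9) replaces the equation Z := -2·C - 1 with the constant Z = 9.
Y = Z·C  [with Z=9, C=4]  = 36
D = 2·Y - 3·C  [with Y=36, C=4]  = 60
X = -3·Y + 2·D + 5  [with Y=36, D=60]  = 17
Without intervention: Z = -2·C - 1  [with C=4]  = -9; Y = Z·C  [with Z=-9, C=4]  = -36; D = 2·Y - 3·C  [with Y=-36, C=4]  = -84; X = -3·Y + 2·D + 5  [with Y=-36, D=-84]  = -55.
Change = 17 − (-55) = 72.

72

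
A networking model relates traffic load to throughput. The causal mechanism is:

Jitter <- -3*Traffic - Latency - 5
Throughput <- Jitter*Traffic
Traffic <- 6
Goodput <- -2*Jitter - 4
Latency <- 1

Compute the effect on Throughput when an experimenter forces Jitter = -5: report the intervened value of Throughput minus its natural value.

The intervention breaks the incoming arrows to Jitter: Jitter <- -3*Traffic - Latency - 5 no longer applies, and Jitter = -5.
Throughput = Jitter*Traffic  [with Jitter=-5, Traffic=6]  = -30
Without intervention: Jitter = -3*Traffic - Latency - 5  [with Traffic=6, Latency=1]  = -24; Throughput = Jitter*Traffic  [with Jitter=-24, Traffic=6]  = -144.
Change = -30 − (-144) = 114.

114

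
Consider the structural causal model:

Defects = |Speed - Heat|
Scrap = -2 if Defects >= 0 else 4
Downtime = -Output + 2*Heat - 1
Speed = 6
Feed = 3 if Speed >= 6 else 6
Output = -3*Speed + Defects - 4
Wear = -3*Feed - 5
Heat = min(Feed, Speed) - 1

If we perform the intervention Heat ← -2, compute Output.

The intervention breaks the incoming arrows to Heat: Heat = min(Feed, Speed) - 1 no longer applies, and Heat = -2.
Defects = |Speed - Heat|  [with Speed=6, Heat=-2]  = 8
Output = -3*Speed + Defects - 4  [with Speed=6, Defects=8]  = -14

-14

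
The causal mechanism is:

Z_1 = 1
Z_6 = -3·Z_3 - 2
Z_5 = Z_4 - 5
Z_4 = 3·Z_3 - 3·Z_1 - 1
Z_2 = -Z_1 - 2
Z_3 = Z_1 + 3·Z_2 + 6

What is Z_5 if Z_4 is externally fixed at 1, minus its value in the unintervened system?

Intervening sets Z_4 = 1 and removes its equation (Z_4 = 3·Z_3 - 3·Z_1 - 1).
Z_5 = Z_4 - 5  [with Z_4=1]  = -4
Without intervention: Z_2 = -Z_1 - 2  [with Z_1=1]  = -3; Z_3 = Z_1 + 3·Z_2 + 6  [with Z_1=1, Z_2=-3]  = -2; Z_4 = 3·Z_3 - 3·Z_1 - 1  [with Z_3=-2, Z_1=1]  = -10; Z_5 = Z_4 - 5  [with Z_4=-10]  = -15.
Change = -4 − (-15) = 11.

11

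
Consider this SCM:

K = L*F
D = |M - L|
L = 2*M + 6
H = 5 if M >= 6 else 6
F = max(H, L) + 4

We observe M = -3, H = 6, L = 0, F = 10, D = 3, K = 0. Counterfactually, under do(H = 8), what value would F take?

12

Under do(H=8), the mechanism H = 5 if M >= 6 else 6 is discarded; H is fixed at 8.
L = 2*M + 6  [with M=-3]  = 0
F = max(H, L) + 4  [with H=8, L=0]  = 12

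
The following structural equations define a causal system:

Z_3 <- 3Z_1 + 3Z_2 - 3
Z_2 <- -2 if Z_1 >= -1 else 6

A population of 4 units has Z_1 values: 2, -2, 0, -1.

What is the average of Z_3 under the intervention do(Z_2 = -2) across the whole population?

-9.75

Every unit gets Z_2=-2 under the intervention. Z_3 values become -3, -15, -9, -12; E[Z_3|do(Z_2=-2)] = -9.75.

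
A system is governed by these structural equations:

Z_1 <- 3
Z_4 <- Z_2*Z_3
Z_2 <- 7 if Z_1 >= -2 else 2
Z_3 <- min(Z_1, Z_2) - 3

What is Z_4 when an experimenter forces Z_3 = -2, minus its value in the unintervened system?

The intervention breaks the incoming arrows to Z_3: Z_3 <- min(Z_1, Z_2) - 3 no longer applies, and Z_3 = -2.
Z_2 = 7 if Z_1 >= -2 else 2  [with Z_1=3]  = 7
Z_4 = Z_2*Z_3  [with Z_2=7, Z_3=-2]  = -14
Without intervention: Z_2 = 7 if Z_1 >= -2 else 2  [with Z_1=3]  = 7; Z_3 = min(Z_1, Z_2) - 3  [with Z_1=3, Z_2=7]  = 0; Z_4 = Z_2*Z_3  [with Z_2=7, Z_3=0]  = 0.
Change = -14 − 0 = -14.

-14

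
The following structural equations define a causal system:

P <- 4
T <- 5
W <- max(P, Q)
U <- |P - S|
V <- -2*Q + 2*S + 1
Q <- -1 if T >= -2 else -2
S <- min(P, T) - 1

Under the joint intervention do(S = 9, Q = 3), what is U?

5

Setting S = 9, Q = 3 by intervention discards those variables' equations.
U = |P - S|  [with P=4, S=9]  = 5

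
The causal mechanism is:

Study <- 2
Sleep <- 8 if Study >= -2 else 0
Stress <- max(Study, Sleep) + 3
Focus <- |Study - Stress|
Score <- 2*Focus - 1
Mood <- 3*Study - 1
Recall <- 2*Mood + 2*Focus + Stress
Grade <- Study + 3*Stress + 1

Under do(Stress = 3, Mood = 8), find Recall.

Under do(Stress = 3, Mood = 8), each intervened variable's structural equation is replaced by its fixed value.
Focus = |Study - Stress|  [with Study=2, Stress=3]  = 1
Recall = 2*Mood + 2*Focus + Stress  [with Mood=8, Focus=1, Stress=3]  = 21

21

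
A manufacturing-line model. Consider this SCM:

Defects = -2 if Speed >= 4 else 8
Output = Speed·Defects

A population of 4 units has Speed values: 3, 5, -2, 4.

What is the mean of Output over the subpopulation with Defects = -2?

E[Output|Defects=-2] averages over only the 2 units with Defects=-2 (Speed = 5, 4): Output = -10, -8, mean -9.

-9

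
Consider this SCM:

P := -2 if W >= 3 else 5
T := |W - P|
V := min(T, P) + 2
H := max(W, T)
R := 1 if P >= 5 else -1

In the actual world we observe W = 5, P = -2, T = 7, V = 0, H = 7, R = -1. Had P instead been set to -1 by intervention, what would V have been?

Under do(P=-1), the mechanism P := -2 if W >= 3 else 5 is discarded; P is fixed at -1.
T = |W - P|  [with W=5, P=-1]  = 6
V = min(T, P) + 2  [with T=6, P=-1]  = 1

1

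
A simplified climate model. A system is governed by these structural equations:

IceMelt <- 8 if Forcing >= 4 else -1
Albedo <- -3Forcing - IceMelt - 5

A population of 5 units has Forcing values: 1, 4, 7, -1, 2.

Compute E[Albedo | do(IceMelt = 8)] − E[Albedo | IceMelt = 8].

8.7

Under do(IceMelt=8), IceMelt's equation is replaced by IceMelt=8 for every unit. Per-unit Albedo: -16, -25, -34, -10, -19. Mean = -20.8.
Conditioning on IceMelt=8 selects the 2 unit(s) with Forcing ∈ {4, 7}. Their Albedo values: -25, -34. Mean = -29.5.
Difference = -20.8 − (-29.5) = 8.7.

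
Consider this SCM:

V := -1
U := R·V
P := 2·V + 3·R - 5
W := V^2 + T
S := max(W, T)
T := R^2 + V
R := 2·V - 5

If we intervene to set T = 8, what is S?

do(T=8) replaces the equation T := R^2 + V with the constant T = 8.
W = V^2 + T  [with V=-1, T=8]  = 9
S = max(W, T)  [with W=9, T=8]  = 9

9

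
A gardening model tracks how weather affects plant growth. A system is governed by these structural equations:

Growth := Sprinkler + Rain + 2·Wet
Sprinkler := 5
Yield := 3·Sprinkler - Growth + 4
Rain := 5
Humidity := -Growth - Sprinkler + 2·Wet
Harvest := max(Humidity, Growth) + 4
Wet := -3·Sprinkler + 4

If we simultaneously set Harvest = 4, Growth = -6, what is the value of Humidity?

Under do(Harvest = 4, Growth = -6), each intervened variable's structural equation is replaced by its fixed value.
Wet = -3·Sprinkler + 4  [with Sprinkler=5]  = -11
Humidity = -Growth - Sprinkler + 2·Wet  [with Growth=-6, Sprinkler=5, Wet=-11]  = -21

-21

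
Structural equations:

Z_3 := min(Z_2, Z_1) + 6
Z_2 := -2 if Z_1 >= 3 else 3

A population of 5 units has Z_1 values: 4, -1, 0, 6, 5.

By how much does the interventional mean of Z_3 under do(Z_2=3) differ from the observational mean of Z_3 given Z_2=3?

2.1

The intervention sets Z_2=3 in all 5 units regardless of Z_1. Recomputing Z_3 per unit gives 9, 5, 6, 9, 9; average 7.6.
Observing Z_2=3 restricts to units where Z_2's equation naturally yields 3: Z_1 ∈ {-1, 0}. In that subpopulation Z_3 = 5, 6, mean 5.5.
Difference = 7.6 − 5.5 = 2.1.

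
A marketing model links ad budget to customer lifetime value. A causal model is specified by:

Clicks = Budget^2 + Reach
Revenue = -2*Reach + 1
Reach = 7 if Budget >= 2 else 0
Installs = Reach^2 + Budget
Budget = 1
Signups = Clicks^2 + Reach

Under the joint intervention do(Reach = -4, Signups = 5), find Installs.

The joint intervention fixes Reach = -4, Signups = 5, removing each variable's own equation.
Installs = Reach^2 + Budget  [with Reach=-4, Budget=1]  = 17

17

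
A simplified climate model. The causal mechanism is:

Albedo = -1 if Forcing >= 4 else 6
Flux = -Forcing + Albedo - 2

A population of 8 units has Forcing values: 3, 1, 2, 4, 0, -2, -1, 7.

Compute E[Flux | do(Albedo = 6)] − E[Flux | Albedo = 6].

The intervention sets Albedo=6 in all 8 units regardless of Forcing. Recomputing Flux per unit gives 1, 3, 2, 0, 4, 6, 5, -3; average 2.25.
E[Flux|Albedo=6] averages over only the 6 units with Albedo=6 (Forcing = 3, 1, 2, 0, -2, -1): Flux = 1, 3, 2, 4, 6, 5, mean 3.5.
Difference = 2.25 − 3.5 = -1.25.

-1.25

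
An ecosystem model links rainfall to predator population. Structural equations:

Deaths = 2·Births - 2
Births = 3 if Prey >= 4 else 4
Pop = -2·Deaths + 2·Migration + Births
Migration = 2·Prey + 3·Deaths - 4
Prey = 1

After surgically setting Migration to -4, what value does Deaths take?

6

Under do(Migration=-4), the mechanism Migration = 2·Prey + 3·Deaths - 4 is discarded; Migration is fixed at -4.
Since Deaths is not a descendant of the intervened variable, it is unaffected.
Births = 3 if Prey >= 4 else 4  [with Prey=1]  = 4
Deaths = 2·Births - 2  [with Births=4]  = 6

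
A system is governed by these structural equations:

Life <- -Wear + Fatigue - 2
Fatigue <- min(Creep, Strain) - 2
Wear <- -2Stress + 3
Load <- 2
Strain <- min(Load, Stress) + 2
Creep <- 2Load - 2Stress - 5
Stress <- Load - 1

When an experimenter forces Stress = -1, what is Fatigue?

Under do(Stress=-1), the mechanism Stress <- Load - 1 is discarded; Stress is fixed at -1.
Strain = min(Load, Stress) + 2  [with Load=2, Stress=-1]  = 1
Creep = 2Load - 2Stress - 5  [with Load=2, Stress=-1]  = 1
Fatigue = min(Creep, Strain) - 2  [with Creep=1, Strain=1]  = -1

-1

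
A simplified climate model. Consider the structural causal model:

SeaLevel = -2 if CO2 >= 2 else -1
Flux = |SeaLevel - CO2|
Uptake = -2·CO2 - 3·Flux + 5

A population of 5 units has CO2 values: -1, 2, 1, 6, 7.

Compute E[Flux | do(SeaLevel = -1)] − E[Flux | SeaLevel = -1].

3

Every unit gets SeaLevel=-1 under the intervention. Flux values become 0, 3, 2, 7, 8; E[Flux|do(SeaLevel=-1)] = 4.
Observing SeaLevel=-1 restricts to units where SeaLevel's equation naturally yields -1: CO2 ∈ {-1, 1}. In that subpopulation Flux = 0, 2, mean 1.
Difference = 4 − 1 = 3.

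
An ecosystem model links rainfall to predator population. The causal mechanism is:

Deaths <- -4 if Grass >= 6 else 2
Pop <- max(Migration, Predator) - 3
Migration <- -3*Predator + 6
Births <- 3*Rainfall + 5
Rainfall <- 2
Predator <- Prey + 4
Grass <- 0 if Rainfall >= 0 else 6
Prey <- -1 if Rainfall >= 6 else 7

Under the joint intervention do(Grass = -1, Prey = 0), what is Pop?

1

The joint intervention fixes Grass = -1, Prey = 0, removing each variable's own equation.
Predator = Prey + 4  [with Prey=0]  = 4
Migration = -3*Predator + 6  [with Predator=4]  = -6
Pop = max(Migration, Predator) - 3  [with Migration=-6, Predator=4]  = 1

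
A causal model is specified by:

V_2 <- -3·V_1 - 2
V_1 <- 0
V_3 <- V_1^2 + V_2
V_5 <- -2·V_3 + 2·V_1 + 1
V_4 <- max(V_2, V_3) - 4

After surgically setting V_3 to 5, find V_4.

The intervention breaks the incoming arrows to V_3: V_3 <- V_1^2 + V_2 no longer applies, and V_3 = 5.
V_2 = -3·V_1 - 2  [with V_1=0]  = -2
V_4 = max(V_2, V_3) - 4  [with V_2=-2, V_3=5]  = 1

1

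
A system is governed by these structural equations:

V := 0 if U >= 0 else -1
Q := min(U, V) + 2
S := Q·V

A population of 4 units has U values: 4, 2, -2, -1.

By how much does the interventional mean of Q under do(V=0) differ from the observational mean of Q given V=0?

-0.75

do(V=0) breaks V's dependence on U. With V=0 fixed, Q across the units is 2, 2, 0, 1, mean 1.25.
E[Q|V=0] averages over only the 2 units with V=0 (U = 4, 2): Q = 2, 2, mean 2.
Difference = 1.25 − 2 = -0.75.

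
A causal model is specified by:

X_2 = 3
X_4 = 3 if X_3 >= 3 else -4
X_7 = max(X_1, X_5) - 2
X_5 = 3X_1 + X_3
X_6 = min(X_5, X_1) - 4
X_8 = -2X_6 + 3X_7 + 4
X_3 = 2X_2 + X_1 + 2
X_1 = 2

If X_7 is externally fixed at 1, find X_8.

do(X_7=1) replaces the equation X_7 = max(X_1, X_5) - 2 with the constant X_7 = 1.
X_3 = 2X_2 + X_1 + 2  [with X_2=3, X_1=2]  = 10
X_5 = 3X_1 + X_3  [with X_1=2, X_3=10]  = 16
X_6 = min(X_5, X_1) - 4  [with X_5=16, X_1=2]  = -2
X_8 = -2X_6 + 3X_7 + 4  [with X_6=-2, X_7=1]  = 11

11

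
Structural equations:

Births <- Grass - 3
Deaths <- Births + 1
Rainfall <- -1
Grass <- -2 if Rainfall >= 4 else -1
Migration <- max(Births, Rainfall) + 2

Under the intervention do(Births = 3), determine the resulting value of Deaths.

4

The intervention breaks the incoming arrows to Births: Births <- Grass - 3 no longer applies, and Births = 3.
Deaths = Births + 1  [with Births=3]  = 4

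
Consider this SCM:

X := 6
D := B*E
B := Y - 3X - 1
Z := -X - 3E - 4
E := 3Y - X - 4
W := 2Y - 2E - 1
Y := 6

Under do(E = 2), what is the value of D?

The intervention breaks the incoming arrows to E: E := 3Y - X - 4 no longer applies, and E = 2.
B = Y - 3X - 1  [with Y=6, X=6]  = -13
D = B*E  [with B=-13, E=2]  = -26

-26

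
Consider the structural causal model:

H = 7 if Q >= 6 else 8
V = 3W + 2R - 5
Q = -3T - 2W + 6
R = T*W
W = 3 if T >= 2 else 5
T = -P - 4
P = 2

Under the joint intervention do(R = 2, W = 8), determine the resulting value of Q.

Under do(R = 2, W = 8), each intervened variable's structural equation is replaced by its fixed value.
T = -P - 4  [with P=2]  = -6
Q = -3T - 2W + 6  [with T=-6, W=8]  = 8

8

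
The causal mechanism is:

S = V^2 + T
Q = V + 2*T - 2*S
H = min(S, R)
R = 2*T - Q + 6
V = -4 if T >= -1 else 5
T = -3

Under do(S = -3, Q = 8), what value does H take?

-8

Setting S = -3, Q = 8 by intervention discards those variables' equations.
R = 2*T - Q + 6  [with T=-3, Q=8]  = -8
H = min(S, R)  [with S=-3, R=-8]  = -8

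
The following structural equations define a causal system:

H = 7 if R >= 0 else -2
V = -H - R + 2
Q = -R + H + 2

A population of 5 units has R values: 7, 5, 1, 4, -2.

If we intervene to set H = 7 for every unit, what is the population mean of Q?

The intervention sets H=7 in all 5 units regardless of R. Recomputing Q per unit gives 2, 4, 8, 5, 11; average 6.

6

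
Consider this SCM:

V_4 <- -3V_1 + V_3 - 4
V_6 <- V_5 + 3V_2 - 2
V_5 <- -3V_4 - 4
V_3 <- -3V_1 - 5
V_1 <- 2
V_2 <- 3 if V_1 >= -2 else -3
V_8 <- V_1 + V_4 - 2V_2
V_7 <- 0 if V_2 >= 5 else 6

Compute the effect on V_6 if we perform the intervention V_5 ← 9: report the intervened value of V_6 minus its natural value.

-50

The intervention breaks the incoming arrows to V_5: V_5 <- -3V_4 - 4 no longer applies, and V_5 = 9.
V_2 = 3 if V_1 >= -2 else -3  [with V_1=2]  = 3
V_6 = V_5 + 3V_2 - 2  [with V_5=9, V_2=3]  = 16
Without intervention: V_2 = 3 if V_1 >= -2 else -3  [with V_1=2]  = 3; V_3 = -3V_1 - 5  [with V_1=2]  = -11; V_4 = -3V_1 + V_3 - 4  [with V_1=2, V_3=-11]  = -21; V_5 = -3V_4 - 4  [with V_4=-21]  = 59; V_6 = V_5 + 3V_2 - 2  [with V_5=59, V_2=3]  = 66.
Change = 16 − 66 = -50.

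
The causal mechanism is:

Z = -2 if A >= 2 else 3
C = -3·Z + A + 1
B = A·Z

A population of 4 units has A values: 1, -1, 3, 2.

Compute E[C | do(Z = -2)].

Under do(Z=-2), Z's equation is replaced by Z=-2 for every unit. Per-unit C: 8, 6, 10, 9. Mean = 8.25.

8.25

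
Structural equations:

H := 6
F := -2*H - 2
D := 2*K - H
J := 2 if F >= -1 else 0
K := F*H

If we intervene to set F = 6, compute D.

do(F=6) replaces the equation F := -2*H - 2 with the constant F = 6.
K = F*H  [with F=6, H=6]  = 36
D = 2*K - H  [with K=36, H=6]  = 66

66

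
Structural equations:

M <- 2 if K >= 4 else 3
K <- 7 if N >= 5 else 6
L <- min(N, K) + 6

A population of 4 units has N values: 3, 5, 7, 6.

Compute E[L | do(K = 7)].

11.25

Under do(K=7), K's equation is replaced by K=7 for every unit. Per-unit L: 9, 11, 13, 12. Mean = 11.25.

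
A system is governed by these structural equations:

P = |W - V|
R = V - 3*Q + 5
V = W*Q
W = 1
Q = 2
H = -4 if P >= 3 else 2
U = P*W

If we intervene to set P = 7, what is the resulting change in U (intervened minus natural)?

6

The intervention breaks the incoming arrows to P: P = |W - V| no longer applies, and P = 7.
U = P*W  [with P=7, W=1]  = 7
Without intervention: V = W*Q  [with W=1, Q=2]  = 2; P = |W - V|  [with W=1, V=2]  = 1; U = P*W  [with P=1, W=1]  = 1.
Change = 7 − 1 = 6.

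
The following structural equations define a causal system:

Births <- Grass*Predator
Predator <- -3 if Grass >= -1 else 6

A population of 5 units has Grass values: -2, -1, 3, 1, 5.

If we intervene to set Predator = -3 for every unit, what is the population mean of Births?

Under do(Predator=-3), Predator's equation is replaced by Predator=-3 for every unit. Per-unit Births: 6, 3, -9, -3, -15. Mean = -3.6.

-3.6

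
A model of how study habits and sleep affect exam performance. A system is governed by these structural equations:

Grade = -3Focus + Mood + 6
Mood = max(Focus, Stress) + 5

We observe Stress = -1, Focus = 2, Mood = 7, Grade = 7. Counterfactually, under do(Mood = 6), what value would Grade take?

6

The intervention breaks the incoming arrows to Mood: Mood = max(Focus, Stress) + 5 no longer applies, and Mood = 6.
Grade = -3Focus + Mood + 6  [with Focus=2, Mood=6]  = 6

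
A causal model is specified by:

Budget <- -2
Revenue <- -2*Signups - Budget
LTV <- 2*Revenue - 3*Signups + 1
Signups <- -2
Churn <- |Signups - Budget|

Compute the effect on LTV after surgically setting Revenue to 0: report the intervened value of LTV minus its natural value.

Intervening sets Revenue = 0 and removes its equation (Revenue <- -2*Signups - Budget).
LTV = 2*Revenue - 3*Signups + 1  [with Revenue=0, Signups=-2]  = 7
Without intervention: Revenue = -2*Signups - Budget  [with Signups=-2, Budget=-2]  = 6; LTV = 2*Revenue - 3*Signups + 1  [with Revenue=6, Signups=-2]  = 19.
Change = 7 − 19 = -12.

-12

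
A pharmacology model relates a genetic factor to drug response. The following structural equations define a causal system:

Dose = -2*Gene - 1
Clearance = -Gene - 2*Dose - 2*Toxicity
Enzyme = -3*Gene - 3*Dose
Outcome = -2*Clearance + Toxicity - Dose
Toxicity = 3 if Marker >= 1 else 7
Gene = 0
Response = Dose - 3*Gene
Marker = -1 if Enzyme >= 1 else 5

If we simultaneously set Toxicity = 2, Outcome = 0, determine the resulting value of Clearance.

-2

Under do(Toxicity = 2, Outcome = 0), each intervened variable's structural equation is replaced by its fixed value.
Dose = -2*Gene - 1  [with Gene=0]  = -1
Clearance = -Gene - 2*Dose - 2*Toxicity  [with Gene=0, Dose=-1, Toxicity=2]  = -2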